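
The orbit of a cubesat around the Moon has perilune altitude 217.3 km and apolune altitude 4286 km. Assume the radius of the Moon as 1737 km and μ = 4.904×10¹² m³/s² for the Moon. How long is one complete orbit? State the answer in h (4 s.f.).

T ≈ 6.278 h

r_p = 1737 + 217.3 = 1954.3 km = 1.9543×10⁶ m.
r_a = 1737 + 4286 = 6023.0 km = 6.0230×10⁶ m.
Semi-major axis a = (r_p + r_a)/2 = (1954.3 + 6023.0)/2 = 3988.7 km = 3.989×10⁶ m.
By Kepler's third law T = 2π√(a³/μ) = 2π × 3.597×10³ = 2.260×10⁴ s.
= 6.278 h.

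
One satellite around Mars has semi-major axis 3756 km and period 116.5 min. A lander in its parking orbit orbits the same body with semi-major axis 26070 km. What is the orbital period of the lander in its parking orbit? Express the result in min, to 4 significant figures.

T₂ ≈ 2130 min

Kepler's third law: T² ∝ a³, so T₂ = T₁ (a₂/a₁)^(3/2).
a₂/a₁ = 6.941, (a₂/a₁)^(3/2) = 18.29.
T₂ = 116.5 × 18.29 = 2130 min.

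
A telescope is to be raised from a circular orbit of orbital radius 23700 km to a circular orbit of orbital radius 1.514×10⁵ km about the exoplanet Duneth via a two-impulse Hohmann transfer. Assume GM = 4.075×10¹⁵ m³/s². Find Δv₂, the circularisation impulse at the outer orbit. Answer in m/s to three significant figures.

Δv ≈ 2490 m/s

r₁ = 23700 km = 2.370×10⁷ m.
r₂ = 1.514×10⁵ km = 1.514×10⁸ m.
Transfer ellipse a_t = (r₁ + r₂)/2 = 8.755×10⁷ m.
At r₁: circular v_c1 = √(μ/r₁) = 13110 m/s; transfer-periapsis v_p = √[μ(2/r₁ − 1/a_t)] = 17240 m/s.
At r₂: circular v_c2 = √(μ/r₂) = 5188 m/s; transfer-apoapsis v_a = √[μ(2/r₂ − 1/a_t)] = 2699 m/s.
Δv₂ = v_c2 − v_a = 2489 m/s.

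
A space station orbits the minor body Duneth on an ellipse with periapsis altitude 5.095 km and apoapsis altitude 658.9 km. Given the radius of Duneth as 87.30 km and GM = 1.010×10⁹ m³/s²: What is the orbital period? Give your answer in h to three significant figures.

r_p = 87.30 + 5.095 = 92.395 km = 9.2395×10⁴ m.
r_a = 87.30 + 658.9 = 746.20 km = 7.4620×10⁵ m.
Semi-major axis a = (r_p + r_a)/2 = (92.395 + 746.20)/2 = 419.30 km = 4.193×10⁵ m.
By Kepler's third law T = 2π√(a³/μ) = 2π × 8.543×10³ = 5.368×10⁴ s.
= 14.91 h.

T ≈ 14.9 h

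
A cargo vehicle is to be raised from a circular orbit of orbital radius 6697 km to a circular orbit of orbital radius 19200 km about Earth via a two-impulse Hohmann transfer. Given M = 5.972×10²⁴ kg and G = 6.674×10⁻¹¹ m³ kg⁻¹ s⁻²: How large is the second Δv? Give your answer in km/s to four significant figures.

μ = GM = 6.674×10⁻¹¹ × 5.972×10²⁴ = 3.986×10¹⁴ m³/s².
r₁ = 6697 km = 6.697×10⁶ m.
r₂ = 19200 km = 1.920×10⁷ m.
Transfer ellipse a_t = (r₁ + r₂)/2 = 1.295×10⁷ m.
At r₁: circular v_c1 = √(μ/r₁) = 7715 m/s; transfer-perigee v_p = √[μ(2/r₁ − 1/a_t)] = 9394 m/s.
At r₂: circular v_c2 = √(μ/r₂) = 4556 m/s; transfer-apogee v_a = √[μ(2/r₂ − 1/a_t)] = 3277 m/s.
Δv₂ = v_c2 − v_a = 1280 m/s.
= 1.280 km/s.

Δv ≈ 1.280 km/s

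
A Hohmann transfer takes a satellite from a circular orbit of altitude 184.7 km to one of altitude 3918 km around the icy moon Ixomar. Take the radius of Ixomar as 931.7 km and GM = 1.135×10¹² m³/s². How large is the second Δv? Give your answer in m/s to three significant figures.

r₁ = 931.7 + 184.7 = 1116.4 km = 1.1164×10⁶ m.
r₂ = 931.7 + 3918 = 4849.7 km = 4.8497×10⁶ m.
Transfer ellipse a_t = (r₁ + r₂)/2 = 2.983×10⁶ m.
At r₁: circular v_c1 = √(μ/r₁) = 1008 m/s; transfer-periapsis v_p = √[μ(2/r₁ − 1/a_t)] = 1286 m/s.
At r₂: circular v_c2 = √(μ/r₂) = 483.8 m/s; transfer-apoapsis v_a = √[μ(2/r₂ − 1/a_t)] = 296.0 m/s.
Δv₂ = v_c2 − v_a = 187.8 m/s.

Δv ≈ 188 m/s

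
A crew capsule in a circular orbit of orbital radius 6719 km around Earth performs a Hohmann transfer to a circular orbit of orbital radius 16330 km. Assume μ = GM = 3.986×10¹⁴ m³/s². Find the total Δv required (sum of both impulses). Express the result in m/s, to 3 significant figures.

r₁ = 6719 km = 6.719×10⁶ m.
r₂ = 16330 km = 1.633×10⁷ m.
Transfer ellipse a_t = (r₁ + r₂)/2 = 1.152×10⁷ m.
At r₁: circular v_c1 = √(μ/r₁) = 7702 m/s; transfer-perigee v_p = √[μ(2/r₁ − 1/a_t)] = 9169 m/s.
Δv₁ = v_p − v_c1 = 1466 m/s.
At r₂: circular v_c2 = √(μ/r₂) = 4941 m/s; transfer-apogee v_a = √[μ(2/r₂ − 1/a_t)] = 3772 m/s.
Δv₂ = v_c2 − v_a = 1168 m/s.
Total Δv = Δv₁ + Δv₂ = 2634 m/s.

Δv_total ≈ 2630 m/s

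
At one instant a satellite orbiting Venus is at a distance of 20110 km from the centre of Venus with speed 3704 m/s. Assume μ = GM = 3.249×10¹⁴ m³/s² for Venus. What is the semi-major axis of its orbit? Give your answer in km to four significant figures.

a ≈ 17470 km

r = 2.011×10⁷ m.
Vis-viva rearranged: 1/a = 2/r − v²/μ = 9.945×10⁻⁸ − 4.223×10⁻⁸ = 5.723×10⁻⁸ m⁻¹.
a = 1.747×10⁷ m = 17475 km.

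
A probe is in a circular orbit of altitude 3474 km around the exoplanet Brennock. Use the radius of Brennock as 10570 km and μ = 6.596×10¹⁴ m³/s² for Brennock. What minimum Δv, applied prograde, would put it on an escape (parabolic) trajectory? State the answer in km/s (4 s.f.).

r = 10570 + 3474 = 14044 km = 1.4044×10⁷ m.
Circular speed v_c = √(μ/r) = 6853 m/s.
Escape speed v_esc = √(2μ/r) = √2 × v_c = 9692 m/s.
Δv = v_esc − v_c = 2839 m/s = 2.839 km/s.

Δv ≈ 2.839 km/s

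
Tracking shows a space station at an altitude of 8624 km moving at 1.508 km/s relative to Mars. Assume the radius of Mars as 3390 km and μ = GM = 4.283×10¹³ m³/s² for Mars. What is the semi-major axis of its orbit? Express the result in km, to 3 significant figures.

r = 3390 + 8624 = 12014 km = 1.201×10⁷ m.
Specific orbital energy ε = v²/2 − μ/r = (1508)²/2 − 4.283×10¹³/1.201×10⁷ = -2.428×10⁶ J/kg.
Since ε = −μ/(2a), a = −μ/(2ε) = 8.820×10⁶ m = 8820.1 km.

a ≈ 8820 km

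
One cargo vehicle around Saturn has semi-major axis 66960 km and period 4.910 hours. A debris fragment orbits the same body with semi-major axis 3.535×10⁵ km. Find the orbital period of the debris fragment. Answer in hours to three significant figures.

T₂ ≈ 59.6 hours

Kepler's third law: T² ∝ a³, so T₂ = T₁ (a₂/a₁)^(3/2).
a₂/a₁ = 5.279, (a₂/a₁)^(3/2) = 12.13.
T₂ = 4.910 × 12.13 = 59.56 hours.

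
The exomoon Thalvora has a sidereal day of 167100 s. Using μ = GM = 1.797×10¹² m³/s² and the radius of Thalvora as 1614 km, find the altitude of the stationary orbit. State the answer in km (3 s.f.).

h_sync ≈ 9220 km

A synchronous orbit has period T, so by Kepler's third law a = (μT²/4π²)^(1/3).
μT²/4π² = 1.797×10¹² × (1.671×10⁵)² / 39.48 = 1.271×10²¹ m³.
a = 1.083×10⁷ m = 10832 km.
Altitude h = a − R = 10832 − 1614 = 9218.1 km.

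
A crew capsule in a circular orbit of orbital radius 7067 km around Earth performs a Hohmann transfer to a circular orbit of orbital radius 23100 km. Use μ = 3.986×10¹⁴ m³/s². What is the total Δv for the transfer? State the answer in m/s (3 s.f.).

r₁ = 7067 km = 7.067×10⁶ m.
r₂ = 23100 km = 2.310×10⁷ m.
Transfer ellipse a_t = (r₁ + r₂)/2 = 1.508×10⁷ m.
At r₁: circular v_c1 = √(μ/r₁) = 7510 m/s; transfer-perigee v_p = √[μ(2/r₁ − 1/a_t)] = 9294 m/s.
Δv₁ = v_p − v_c1 = 1784 m/s.
At r₂: circular v_c2 = √(μ/r₂) = 4154 m/s; transfer-apogee v_a = √[μ(2/r₂ − 1/a_t)] = 2843 m/s.
Δv₂ = v_c2 − v_a = 1311 m/s.
Total Δv = Δv₁ + Δv₂ = 3094 m/s.

Δv_total ≈ 3090 m/s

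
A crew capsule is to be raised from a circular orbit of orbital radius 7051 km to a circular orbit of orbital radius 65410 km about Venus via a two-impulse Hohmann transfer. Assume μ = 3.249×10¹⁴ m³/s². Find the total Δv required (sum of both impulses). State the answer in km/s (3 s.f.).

r₁ = 7051 km = 7.051×10⁶ m.
r₂ = 65410 km = 6.541×10⁷ m.
Transfer ellipse a_t = (r₁ + r₂)/2 = 3.623×10⁷ m.
At r₁: circular v_c1 = √(μ/r₁) = 6788 m/s; transfer-periapsis v_p = √[μ(2/r₁ − 1/a_t)] = 9121 m/s.
Δv₁ = v_p − v_c1 = 2333 m/s.
At r₂: circular v_c2 = √(μ/r₂) = 2229 m/s; transfer-apoapsis v_a = √[μ(2/r₂ − 1/a_t)] = 983.2 m/s.
Δv₂ = v_c2 − v_a = 1246 m/s.
Total Δv = Δv₁ + Δv₂ = 3578 m/s = 3.578 km/s.

Δv_total ≈ 3.58 km/s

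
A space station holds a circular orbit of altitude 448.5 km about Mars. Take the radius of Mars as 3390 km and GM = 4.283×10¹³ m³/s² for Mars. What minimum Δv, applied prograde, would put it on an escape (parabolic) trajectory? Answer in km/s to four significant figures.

Δv ≈ 1.384 km/s

r = 3390 + 448.5 = 3838.5 km = 3.8385×10⁶ m.
Circular speed v_c = √(μ/r) = 3340 m/s.
Escape speed v_esc = √(2μ/r) = √2 × v_c = 4724 m/s.
Δv = v_esc − v_c = 1384 m/s = 1.384 km/s.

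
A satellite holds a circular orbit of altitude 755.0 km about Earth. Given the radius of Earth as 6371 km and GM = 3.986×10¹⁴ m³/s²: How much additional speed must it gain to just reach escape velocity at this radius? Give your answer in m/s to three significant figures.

Δv ≈ 3100 m/s

r = 6371 + 755.0 = 7126.0 km = 7.1260×10⁶ m.
Circular speed v_c = √(μ/r) = 7479 m/s.
Escape speed v_esc = √(2μ/r) = √2 × v_c = 10580 m/s.
Δv = v_esc − v_c = 3098 m/s.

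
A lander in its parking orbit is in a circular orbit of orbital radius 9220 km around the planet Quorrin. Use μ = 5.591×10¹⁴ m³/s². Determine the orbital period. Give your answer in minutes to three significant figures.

T ≈ 124 minutes

r = 9220 km = 9.220×10⁶ m.
Kepler's third law: T = 2π√(r³/μ) = 2π√((9.220×10⁶)³ / 5.591×10¹⁴).
r³/μ = 1.402×10⁶ s², so T = 2π × 1.184×10³ = 7.439×10³ s.
Converting: 7.439×10³ s ÷ 60.00 = 124.0 minutes.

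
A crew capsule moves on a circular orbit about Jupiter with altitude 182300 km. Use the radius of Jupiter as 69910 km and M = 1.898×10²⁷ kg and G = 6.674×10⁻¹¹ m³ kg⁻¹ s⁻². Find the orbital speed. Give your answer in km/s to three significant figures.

v ≈ 22.4 km/s

μ = GM = 6.674×10⁻¹¹ × 1.898×10²⁷ = 1.267×10¹⁷ m³/s².
r = 69910 + 182300 = 252210 km = 2.5221×10⁸ m.
For a circular orbit v = √(μ/r) = √(1.267×10¹⁷ / 2.522×10⁸) = √(5.023×10⁸) = 22410 m/s.
That is 22.41 km/s.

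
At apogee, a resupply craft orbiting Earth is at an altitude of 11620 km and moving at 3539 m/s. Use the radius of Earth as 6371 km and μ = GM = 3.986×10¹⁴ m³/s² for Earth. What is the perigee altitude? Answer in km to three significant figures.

perigee altitude ≈ 718 km

r_a = 6371 + 11620 = 17991 km = 1.799×10⁷ m.
Specific energy ε = v²/2 − μ/r = -1.589×10⁷ J/kg, so a = −μ/(2ε) = 1.254×10⁷ m.
The apsides satisfy r_p + r_a = 2a, so the perigee radius is 2a − r_a = 7.089×10⁶ m = 7088.8 km.
Perigee altitude = 7088.8 − 6371 = 717.81 km.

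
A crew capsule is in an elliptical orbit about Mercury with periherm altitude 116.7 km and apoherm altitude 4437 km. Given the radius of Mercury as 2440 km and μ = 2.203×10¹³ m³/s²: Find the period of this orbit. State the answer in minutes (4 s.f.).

T ≈ 228.6 minutes

r_p = 2440 + 116.7 = 2556.7 km = 2.5567×10⁶ m.
r_a = 2440 + 4437 = 6877.0 km = 6.8770×10⁶ m.
Semi-major axis a = (r_p + r_a)/2 = (2556.7 + 6877.0)/2 = 4716.9 km = 4.717×10⁶ m.
By Kepler's third law T = 2π√(a³/μ) = 2π × 2.183×10³ = 1.371×10⁴ s.
= 228.6 minutes.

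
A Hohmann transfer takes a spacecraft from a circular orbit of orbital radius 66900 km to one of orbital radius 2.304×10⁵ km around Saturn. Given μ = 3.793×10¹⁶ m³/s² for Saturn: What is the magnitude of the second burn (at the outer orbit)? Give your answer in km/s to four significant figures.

Δv ≈ 4.223 km/s

r₁ = 66900 km = 6.690×10⁷ m.
r₂ = 2.304×10⁵ km = 2.304×10⁸ m.
Transfer ellipse a_t = (r₁ + r₂)/2 = 1.486×10⁸ m.
At r₁: circular v_c1 = √(μ/r₁) = 23810 m/s; transfer-perikrone v_p = √[μ(2/r₁ − 1/a_t)] = 29640 m/s.
At r₂: circular v_c2 = √(μ/r₂) = 12830 m/s; transfer-apokrone v_a = √[μ(2/r₂ − 1/a_t)] = 8608 m/s.
Δv₂ = v_c2 − v_a = 4223 m/s.
= 4.223 km/s.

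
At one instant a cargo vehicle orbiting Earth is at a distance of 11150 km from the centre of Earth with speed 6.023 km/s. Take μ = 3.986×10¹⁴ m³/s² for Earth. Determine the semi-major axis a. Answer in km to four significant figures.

r = 1.115×10⁷ m.
Vis-viva rearranged: 1/a = 2/r − v²/μ = 1.794×10⁻⁷ − 9.101×10⁻⁸ = 8.836×10⁻⁸ m⁻¹.
a = 1.132×10⁷ m = 11317 km.

a ≈ 11320 km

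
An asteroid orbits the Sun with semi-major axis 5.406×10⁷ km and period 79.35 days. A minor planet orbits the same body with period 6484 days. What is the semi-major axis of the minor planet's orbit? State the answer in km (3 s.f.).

Kepler's third law: a³ ∝ T², so a₂ = a₁ (T₂/T₁)^(2/3).
T₂/T₁ = 81.71, (T₂/T₁)^(2/3) = 18.83.
a₂ = 5.406×10⁷ × 18.83 = 1.018×10⁹ km.

a₂ ≈ 1.02×10⁹ km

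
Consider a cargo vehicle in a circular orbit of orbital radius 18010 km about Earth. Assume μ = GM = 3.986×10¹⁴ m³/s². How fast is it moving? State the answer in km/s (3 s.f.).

v ≈ 4.70 km/s

r = 18010 km = 1.801×10⁷ m.
For a circular orbit v = √(μ/r) = √(3.986×10¹⁴ / 1.801×10⁷) = √(2.213×10⁷) = 4704 m/s.
That is 4.704 km/s.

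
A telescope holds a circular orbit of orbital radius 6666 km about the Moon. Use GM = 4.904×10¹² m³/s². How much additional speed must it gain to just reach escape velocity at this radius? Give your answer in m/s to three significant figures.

r = 6666 km = 6.666×10⁶ m.
Circular speed v_c = √(μ/r) = 857.7 m/s.
Escape speed v_esc = √(2μ/r) = √2 × v_c = 1213 m/s.
Δv = v_esc − v_c = 355.3 m/s.

Δv ≈ 355 m/s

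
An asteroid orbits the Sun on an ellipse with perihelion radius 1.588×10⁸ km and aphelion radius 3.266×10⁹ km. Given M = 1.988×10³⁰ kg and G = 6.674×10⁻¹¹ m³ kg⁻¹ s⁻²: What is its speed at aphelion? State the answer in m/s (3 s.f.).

μ = GM = 6.674×10⁻¹¹ × 1.988×10³⁰ = 1.327×10²⁰ m³/s².
Semi-major axis a = (r_p + r_a)/2 = 1.7124×10⁹ km = 1.712×10¹² m.
Vis-viva: v² = μ(2/r − 1/a) = 1.327×10²⁰ × (6.124×10⁻¹³ − 5.840×10⁻¹³) = 3.767×10⁶ m²/s².
v = 1941 m/s.

v ≈ 1940 m/s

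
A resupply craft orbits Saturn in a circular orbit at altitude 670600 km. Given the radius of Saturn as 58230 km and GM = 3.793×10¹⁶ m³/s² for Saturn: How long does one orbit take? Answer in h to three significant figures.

r = 58230 + 670600 = 728830 km = 7.2883×10⁸ m.
Kepler's third law: T = 2π√(r³/μ) = 2π√((7.288×10⁸)³ / 3.793×10¹⁶).
r³/μ = 1.021×10¹⁰ s², so T = 2π × 1.010×10⁵ = 6.348×10⁵ s.
Converting: 6.348×10⁵ s ÷ 3600 = 176.3 h.

T ≈ 176 h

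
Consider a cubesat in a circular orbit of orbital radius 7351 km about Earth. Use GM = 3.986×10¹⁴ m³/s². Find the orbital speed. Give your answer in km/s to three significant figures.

v ≈ 7.36 km/s

r = 7351 km = 7.351×10⁶ m.
For a circular orbit v = √(μ/r) = √(3.986×10¹⁴ / 7.351×10⁶) = √(5.422×10⁷) = 7364 m/s.
That is 7.364 km/s.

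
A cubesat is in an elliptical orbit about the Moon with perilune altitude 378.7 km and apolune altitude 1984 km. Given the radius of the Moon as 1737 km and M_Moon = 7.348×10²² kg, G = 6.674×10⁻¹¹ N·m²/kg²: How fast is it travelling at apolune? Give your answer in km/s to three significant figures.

v ≈ 0.977 km/s

μ = GM = 6.674×10⁻¹¹ × 7.348×10²² = 4.904×10¹² m³/s².
r_p = 1737 + 378.7 = 2115.7 km = 2.1157×10⁶ m.
r_a = 1737 + 1984 = 3721.0 km = 3.7210×10⁶ m.
Semi-major axis a = (r_p + r_a)/2 = 2918.3 km = 2.918×10⁶ m.
Vis-viva: v² = μ(2/r − 1/a) = 4.904×10¹² × (5.375×10⁻⁷ − 3.427×10⁻⁷) = 9.555×10⁵ m²/s².
v = 977.5 m/s = 0.9775 km/s.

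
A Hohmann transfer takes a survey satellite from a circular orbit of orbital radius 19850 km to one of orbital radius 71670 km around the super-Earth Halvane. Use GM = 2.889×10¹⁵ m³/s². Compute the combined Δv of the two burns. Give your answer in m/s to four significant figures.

Δv_total ≈ 5201 m/s

r₁ = 19850 km = 1.985×10⁷ m.
r₂ = 71670 km = 7.167×10⁷ m.
Transfer ellipse a_t = (r₁ + r₂)/2 = 4.576×10⁷ m.
At r₁: circular v_c1 = √(μ/r₁) = 12060 m/s; transfer-periapsis v_p = √[μ(2/r₁ − 1/a_t)] = 15100 m/s.
Δv₁ = v_p − v_c1 = 3034 m/s.
At r₂: circular v_c2 = √(μ/r₂) = 6349 m/s; transfer-apoapsis v_a = √[μ(2/r₂ − 1/a_t)] = 4182 m/s.
Δv₂ = v_c2 − v_a = 2167 m/s.
Total Δv = Δv₁ + Δv₂ = 5201 m/s.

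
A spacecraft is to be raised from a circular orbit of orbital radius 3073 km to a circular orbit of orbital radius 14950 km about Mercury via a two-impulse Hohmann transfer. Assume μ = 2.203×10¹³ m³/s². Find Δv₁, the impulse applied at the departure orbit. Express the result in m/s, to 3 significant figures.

r₁ = 3073 km = 3.073×10⁶ m.
r₂ = 14950 km = 1.495×10⁷ m.
Transfer ellipse a_t = (r₁ + r₂)/2 = 9.012×10⁶ m.
At r₁: circular v_c1 = √(μ/r₁) = 2677 m/s; transfer-periherm v_p = √[μ(2/r₁ − 1/a_t)] = 3449 m/s.
Δv₁ = v_p − v_c1 = 771.2 m/s.

Δv ≈ 771 m/s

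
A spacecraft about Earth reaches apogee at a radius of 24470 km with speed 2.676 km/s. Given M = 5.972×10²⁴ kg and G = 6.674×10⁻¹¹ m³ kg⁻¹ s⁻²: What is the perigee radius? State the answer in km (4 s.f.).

perigee radius ≈ 6895 km

μ = GM = 6.674×10⁻¹¹ × 5.972×10²⁴ = 3.986×10¹⁴ m³/s².
r_a = 2.447×10⁷ m.
Specific energy ε = v²/2 − μ/r = -1.271×10⁷ J/kg, so a = −μ/(2ε) = 1.568×10⁷ m.
The apsides satisfy r_p + r_a = 2a, so the perigee radius is 2a − r_a = 6.895×10⁶ m = 6894.6 km.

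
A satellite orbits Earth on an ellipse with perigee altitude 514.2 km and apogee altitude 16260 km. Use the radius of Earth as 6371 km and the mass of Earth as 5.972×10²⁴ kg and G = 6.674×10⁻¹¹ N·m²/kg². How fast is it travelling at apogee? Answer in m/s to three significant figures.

v ≈ 2870 m/s

μ = GM = 6.674×10⁻¹¹ × 5.972×10²⁴ = 3.986×10¹⁴ m³/s².
r_p = 6371 + 514.2 = 6885.2 km = 6.8852×10⁶ m.
r_a = 6371 + 16260 = 22631 km = 2.2631×10⁷ m.
Semi-major axis a = (r_p + r_a)/2 = 14758 km = 1.476×10⁷ m.
Vis-viva: v² = μ(2/r − 1/a) = 3.986×10¹⁴ × (8.837×10⁻⁸ − 6.776×10⁻⁸) = 8.217×10⁶ m²/s².
v = 2866 m/s.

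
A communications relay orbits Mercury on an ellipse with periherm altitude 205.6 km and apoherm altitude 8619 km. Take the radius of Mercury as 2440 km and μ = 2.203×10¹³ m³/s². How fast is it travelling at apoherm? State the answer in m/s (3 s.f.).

r_p = 2440 + 205.6 = 2645.6 km = 2.6456×10⁶ m.
r_a = 2440 + 8619 = 11059 km = 1.1059×10⁷ m.
Semi-major axis a = (r_p + r_a)/2 = 6852.3 km = 6.852×10⁶ m.
Vis-viva: v² = μ(2/r − 1/a) = 2.203×10¹³ × (1.808×10⁻⁷ − 1.459×10⁻⁷) = 7.691×10⁵ m²/s².
v = 877.0 m/s.

v ≈ 877 m/s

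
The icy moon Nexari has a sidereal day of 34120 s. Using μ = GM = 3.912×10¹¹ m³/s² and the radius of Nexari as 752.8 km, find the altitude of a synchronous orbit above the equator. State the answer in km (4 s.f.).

h_sync ≈ 1507 km

A synchronous orbit has period T, so by Kepler's third law a = (μT²/4π²)^(1/3).
μT²/4π² = 3.912×10¹¹ × (3.412×10⁴)² / 39.48 = 1.154×10¹⁹ m³.
a = 2.260×10⁶ m = 2259.5 km.
Altitude h = a − R = 2259.5 − 752.8 = 1506.7 km.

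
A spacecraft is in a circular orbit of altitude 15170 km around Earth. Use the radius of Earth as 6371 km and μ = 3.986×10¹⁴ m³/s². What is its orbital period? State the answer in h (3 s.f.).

T ≈ 8.74 h

r = 6371 + 15170 = 21541 km = 2.1541×10⁷ m.
Kepler's third law: T = 2π√(r³/μ) = 2π√((2.154×10⁷)³ / 3.986×10¹⁴).
r³/μ = 2.508×10⁷ s², so T = 2π × 5.008×10³ = 3.146×10⁴ s.
Converting: 3.146×10⁴ s ÷ 3600 = 8.740 h.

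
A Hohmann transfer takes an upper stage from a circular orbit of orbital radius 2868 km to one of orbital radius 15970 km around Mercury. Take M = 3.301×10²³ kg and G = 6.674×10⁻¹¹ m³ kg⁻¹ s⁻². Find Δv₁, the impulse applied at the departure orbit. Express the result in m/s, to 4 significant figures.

Δv ≈ 837.3 m/s

μ = GM = 6.674×10⁻¹¹ × 3.301×10²³ = 2.203×10¹³ m³/s².
r₁ = 2868 km = 2.868×10⁶ m.
r₂ = 15970 km = 1.597×10⁷ m.
Transfer ellipse a_t = (r₁ + r₂)/2 = 9.419×10⁶ m.
At r₁: circular v_c1 = √(μ/r₁) = 2772 m/s; transfer-periherm v_p = √[μ(2/r₁ − 1/a_t)] = 3609 m/s.
Δv₁ = v_p − v_c1 = 837.3 m/s.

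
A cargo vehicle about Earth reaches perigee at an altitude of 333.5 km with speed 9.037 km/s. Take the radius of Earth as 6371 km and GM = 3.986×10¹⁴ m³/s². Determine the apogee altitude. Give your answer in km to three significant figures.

apogee altitude ≈ 8330 km

r_p = 6371 + 333.5 = 6704.5 km = 6.704×10⁶ m.
Specific energy ε = v²/2 − μ/r = -1.862×10⁷ J/kg, so a = −μ/(2ε) = 1.070×10⁷ m.
The apsides satisfy r_p + r_a = 2a, so the apogee radius is 2a − r_p = 1.470×10⁷ m = 14704 km.
Apogee altitude = 14704 − 6371 = 8332.8 km.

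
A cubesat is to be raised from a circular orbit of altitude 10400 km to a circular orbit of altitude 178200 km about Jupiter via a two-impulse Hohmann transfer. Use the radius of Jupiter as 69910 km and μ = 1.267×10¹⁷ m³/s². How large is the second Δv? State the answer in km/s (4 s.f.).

r₁ = 69910 + 10400 = 80310 km = 8.0310×10⁷ m.
r₂ = 69910 + 178200 = 248110 km = 2.4811×10⁸ m.
Transfer ellipse a_t = (r₁ + r₂)/2 = 1.642×10⁸ m.
At r₁: circular v_c1 = √(μ/r₁) = 39720 m/s; transfer-perijove v_p = √[μ(2/r₁ − 1/a_t)] = 48820 m/s.
At r₂: circular v_c2 = √(μ/r₂) = 22600 m/s; transfer-apojove v_a = √[μ(2/r₂ − 1/a_t)] = 15800 m/s.
Δv₂ = v_c2 − v_a = 6794 m/s.
= 6.794 km/s.

Δv ≈ 6.794 km/s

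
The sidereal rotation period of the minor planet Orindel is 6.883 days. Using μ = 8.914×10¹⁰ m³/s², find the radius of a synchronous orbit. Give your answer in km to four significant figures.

r_sync ≈ 9278 km

T = 6.883 days = 5.947×10⁵ s.
A synchronous orbit has period T, so by Kepler's third law a = (μT²/4π²)^(1/3).
μT²/4π² = 8.914×10¹⁰ × (5.947×10⁵)² / 39.48 = 7.985×10²⁰ m³.
a = 9.278×10⁶ m = 9277.5 km.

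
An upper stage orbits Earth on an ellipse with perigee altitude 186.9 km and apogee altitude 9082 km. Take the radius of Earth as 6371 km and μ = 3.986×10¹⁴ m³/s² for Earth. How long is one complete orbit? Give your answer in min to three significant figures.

T ≈ 192 min

r_p = 6371 + 186.9 = 6557.9 km = 6.5579×10⁶ m.
r_a = 6371 + 9082 = 15453 km = 1.5453×10⁷ m.
Semi-major axis a = (r_p + r_a)/2 = (6557.9 + 15453)/2 = 11005 km = 1.101×10⁷ m.
By Kepler's third law T = 2π√(a³/μ) = 2π × 1.829×10³ = 1.149×10⁴ s.
= 191.5 min.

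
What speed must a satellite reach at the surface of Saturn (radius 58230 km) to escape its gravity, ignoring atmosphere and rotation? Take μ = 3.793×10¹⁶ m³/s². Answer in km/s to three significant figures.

r = R = 5.823×10⁷ m.
Escape speed v_esc = √(2μ/r) = √(2 × 3.793×10¹⁶ / 5.823×10⁷) = √(1.303×10⁹) = 36090 m/s.
= 36.09 km/s.

v_esc ≈ 36.1 km/s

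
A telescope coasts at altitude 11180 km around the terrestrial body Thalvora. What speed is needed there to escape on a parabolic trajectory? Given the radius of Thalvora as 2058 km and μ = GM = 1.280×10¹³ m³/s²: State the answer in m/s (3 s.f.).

r = 2058 + 11180 = 13238 km = 1.3238×10⁷ m.
Escape speed v_esc = √(2μ/r) = √(2 × 1.280×10¹³ / 1.324×10⁷) = √(1.934×10⁶) = 1391 m/s.

v_esc ≈ 1390 m/s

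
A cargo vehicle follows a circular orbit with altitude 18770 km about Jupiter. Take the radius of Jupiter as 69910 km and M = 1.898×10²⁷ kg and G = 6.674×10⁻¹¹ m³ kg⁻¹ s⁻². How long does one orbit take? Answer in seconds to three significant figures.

T ≈ 14700 seconds

μ = GM = 6.674×10⁻¹¹ × 1.898×10²⁷ = 1.267×10¹⁷ m³/s².
r = 69910 + 18770 = 88680 km = 8.8680×10⁷ m.
Kepler's third law: T = 2π√(r³/μ) = 2π√((8.868×10⁷)³ / 1.267×10¹⁷).
r³/μ = 5.505×10⁶ s², so T = 2π × 2.346×10³ = 1.474×10⁴ s.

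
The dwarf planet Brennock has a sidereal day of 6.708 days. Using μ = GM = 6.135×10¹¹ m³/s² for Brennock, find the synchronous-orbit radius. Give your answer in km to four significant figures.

r_sync ≈ 17350 km

T = 6.708 days = 5.796×10⁵ s.
A synchronous orbit has period T, so by Kepler's third law a = (μT²/4π²)^(1/3).
μT²/4π² = 6.135×10¹¹ × (5.796×10⁵)² / 39.48 = 5.220×10²¹ m³.
a = 1.735×10⁷ m = 17347 km.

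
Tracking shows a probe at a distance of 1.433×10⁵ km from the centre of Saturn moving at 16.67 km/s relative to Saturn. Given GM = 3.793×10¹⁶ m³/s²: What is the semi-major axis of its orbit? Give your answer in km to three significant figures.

a ≈ 1.51×10⁵ km

r = 1.433×10⁸ m.
Vis-viva rearranged: 1/a = 2/r − v²/μ = 1.396×10⁻⁸ − 7.326×10⁻⁹ = 6.630×10⁻⁹ m⁻¹.
a = 1.508×10⁸ m = 1.5082×10⁵ km.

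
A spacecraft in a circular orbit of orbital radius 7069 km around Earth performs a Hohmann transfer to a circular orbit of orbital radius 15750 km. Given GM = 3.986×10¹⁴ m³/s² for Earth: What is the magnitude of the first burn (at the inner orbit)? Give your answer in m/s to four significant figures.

r₁ = 7069 km = 7.069×10⁶ m.
r₂ = 15750 km = 1.575×10⁷ m.
Transfer ellipse a_t = (r₁ + r₂)/2 = 1.141×10⁷ m.
At r₁: circular v_c1 = √(μ/r₁) = 7509 m/s; transfer-perigee v_p = √[μ(2/r₁ − 1/a_t)] = 8823 m/s.
Δv₁ = v_p − v_c1 = 1313 m/s.

Δv ≈ 1313 m/s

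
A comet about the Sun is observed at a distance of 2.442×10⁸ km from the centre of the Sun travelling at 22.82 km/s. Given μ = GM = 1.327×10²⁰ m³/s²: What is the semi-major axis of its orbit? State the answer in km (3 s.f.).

r = 2.442×10¹¹ m.
Vis-viva rearranged: 1/a = 2/r − v²/μ = 8.190×10⁻¹² − 3.924×10⁻¹² = 4.266×10⁻¹² m⁻¹.
a = 2.344×10¹¹ m = 2.3443×10⁸ km.

a ≈ 2.34×10⁸ km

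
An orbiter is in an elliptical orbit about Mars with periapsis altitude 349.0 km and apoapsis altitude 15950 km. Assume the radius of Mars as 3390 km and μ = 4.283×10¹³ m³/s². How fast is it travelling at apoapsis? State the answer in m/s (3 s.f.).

r_p = 3390 + 349.0 = 3739.0 km = 3.7390×10⁶ m.
r_a = 3390 + 15950 = 19340 km = 1.9340×10⁷ m.
Semi-major axis a = (r_p + r_a)/2 = 11540 km = 1.154×10⁷ m.
Vis-viva: v² = μ(2/r − 1/a) = 4.283×10¹³ × (1.034×10⁻⁷ − 8.666×10⁻⁸) = 7.176×10⁵ m²/s².
v = 847.1 m/s.

v ≈ 847 m/s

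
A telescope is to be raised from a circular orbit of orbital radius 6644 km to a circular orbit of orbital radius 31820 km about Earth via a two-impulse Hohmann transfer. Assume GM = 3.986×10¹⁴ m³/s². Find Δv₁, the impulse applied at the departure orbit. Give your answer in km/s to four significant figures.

r₁ = 6644 km = 6.644×10⁶ m.
r₂ = 31820 km = 3.182×10⁷ m.
Transfer ellipse a_t = (r₁ + r₂)/2 = 1.923×10⁷ m.
At r₁: circular v_c1 = √(μ/r₁) = 7746 m/s; transfer-perigee v_p = √[μ(2/r₁ − 1/a_t)] = 9963 m/s.
Δv₁ = v_p − v_c1 = 2217 m/s.
= 2.217 km/s.

Δv ≈ 2.217 km/s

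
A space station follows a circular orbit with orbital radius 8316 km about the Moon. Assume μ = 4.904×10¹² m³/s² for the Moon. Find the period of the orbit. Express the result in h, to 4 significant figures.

r = 8316 km = 8.316×10⁶ m.
Kepler's third law: T = 2π√(r³/μ) = 2π√((8.316×10⁶)³ / 4.904×10¹²).
r³/μ = 1.173×10⁸ s², so T = 2π × 1.083×10⁴ = 6.804×10⁴ s.
Converting: 6.804×10⁴ s ÷ 3600 = 18.90 h.

T ≈ 18.90 h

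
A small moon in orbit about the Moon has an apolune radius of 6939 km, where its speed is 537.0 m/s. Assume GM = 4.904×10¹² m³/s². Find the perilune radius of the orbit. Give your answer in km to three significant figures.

r_a = 6.939×10⁶ m.
Specific energy ε = v²/2 − μ/r = -5.625×10⁵ J/kg, so a = −μ/(2ε) = 4.359×10⁶ m.
The apsides satisfy r_p + r_a = 2a, so the perilune radius is 2a − r_a = 1.779×10⁶ m = 1778.5 km.

perilune radius ≈ 1780 km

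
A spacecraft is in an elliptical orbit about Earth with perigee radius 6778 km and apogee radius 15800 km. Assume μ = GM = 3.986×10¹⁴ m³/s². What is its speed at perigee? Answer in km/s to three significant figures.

v ≈ 9.07 km/s

Semi-major axis a = (r_p + r_a)/2 = 11289 km = 1.129×10⁷ m.
Vis-viva: v² = μ(2/r − 1/a) = 3.986×10¹⁴ × (2.951×10⁻⁷ − 8.858×10⁻⁸) = 8.231×10⁷ m²/s².
v = 9072 m/s = 9.072 km/s.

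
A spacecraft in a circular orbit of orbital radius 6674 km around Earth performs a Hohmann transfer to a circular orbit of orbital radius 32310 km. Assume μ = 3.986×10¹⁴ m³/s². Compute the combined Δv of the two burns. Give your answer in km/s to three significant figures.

r₁ = 6674 km = 6.674×10⁶ m.
r₂ = 32310 km = 3.231×10⁷ m.
Transfer ellipse a_t = (r₁ + r₂)/2 = 1.949×10⁷ m.
At r₁: circular v_c1 = √(μ/r₁) = 7728 m/s; transfer-perigee v_p = √[μ(2/r₁ − 1/a_t)] = 9950 m/s.
Δv₁ = v_p − v_c1 = 2222 m/s.
At r₂: circular v_c2 = √(μ/r₂) = 3512 m/s; transfer-apogee v_a = √[μ(2/r₂ − 1/a_t)] = 2055 m/s.
Δv₂ = v_c2 − v_a = 1457 m/s.
Total Δv = Δv₁ + Δv₂ = 3679 m/s = 3.679 km/s.

Δv_total ≈ 3.68 km/s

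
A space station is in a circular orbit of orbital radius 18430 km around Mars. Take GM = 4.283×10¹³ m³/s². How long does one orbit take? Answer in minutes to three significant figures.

r = 18430 km = 1.843×10⁷ m.
Kepler's third law: T = 2π√(r³/μ) = 2π√((1.843×10⁷)³ / 4.283×10¹³).
r³/μ = 1.462×10⁸ s², so T = 2π × 1.209×10⁴ = 7.596×10⁴ s.
Converting: 7.596×10⁴ s ÷ 60.00 = 1266 minutes.

T ≈ 1270 minutes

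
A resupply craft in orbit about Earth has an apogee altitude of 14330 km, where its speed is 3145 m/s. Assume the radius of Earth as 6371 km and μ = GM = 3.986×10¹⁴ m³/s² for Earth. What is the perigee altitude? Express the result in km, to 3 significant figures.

r_a = 6371 + 14330 = 20701 km = 2.070×10⁷ m.
Specific energy ε = v²/2 − μ/r = -1.431×10⁷ J/kg, so a = −μ/(2ε) = 1.393×10⁷ m.
The apsides satisfy r_p + r_a = 2a, so the perigee radius is 2a − r_a = 7.154×10⁶ m = 7154.4 km.
Perigee altitude = 7154.4 − 6371 = 783.43 km.

perigee altitude ≈ 783 km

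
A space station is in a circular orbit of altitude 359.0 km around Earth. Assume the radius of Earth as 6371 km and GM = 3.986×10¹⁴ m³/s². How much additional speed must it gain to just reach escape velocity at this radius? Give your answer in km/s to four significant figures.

Δv ≈ 3.188 km/s

r = 6371 + 359.0 = 6730.0 km = 6.7300×10⁶ m.
Circular speed v_c = √(μ/r) = 7696 m/s.
Escape speed v_esc = √(2μ/r) = √2 × v_c = 10880 m/s.
Δv = v_esc − v_c = 3188 m/s = 3.188 km/s.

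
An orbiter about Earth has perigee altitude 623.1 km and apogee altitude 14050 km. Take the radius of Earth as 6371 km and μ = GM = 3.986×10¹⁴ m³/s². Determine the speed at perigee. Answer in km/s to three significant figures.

v ≈ 9.21 km/s

r_p = 6371 + 623.1 = 6994.1 km = 6.9941×10⁶ m.
r_a = 6371 + 14050 = 20421 km = 2.0421×10⁷ m.
Semi-major axis a = (r_p + r_a)/2 = 13708 km = 1.371×10⁷ m.
Vis-viva: v² = μ(2/r − 1/a) = 3.986×10¹⁴ × (2.860×10⁻⁷ − 7.295×10⁻⁸) = 8.490×10⁷ m²/s².
v = 9214 m/s = 9.214 km/s.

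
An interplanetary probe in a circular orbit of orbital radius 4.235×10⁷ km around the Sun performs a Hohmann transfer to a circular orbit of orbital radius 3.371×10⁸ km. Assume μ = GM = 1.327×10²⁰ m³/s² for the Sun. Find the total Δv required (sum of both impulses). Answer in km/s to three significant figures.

r₁ = 4.235×10⁷ km = 4.235×10¹⁰ m.
r₂ = 3.371×10⁸ km = 3.371×10¹¹ m.
Transfer ellipse a_t = (r₁ + r₂)/2 = 1.897×10¹¹ m.
At r₁: circular v_c1 = √(μ/r₁) = 55980 m/s; transfer-perihelion v_p = √[μ(2/r₁ − 1/a_t)] = 74610 m/s.
Δv₁ = v_p − v_c1 = 18640 m/s.
At r₂: circular v_c2 = √(μ/r₂) = 19840 m/s; transfer-aphelion v_a = √[μ(2/r₂ − 1/a_t)] = 9374 m/s.
Δv₂ = v_c2 − v_a = 10470 m/s.
Total Δv = Δv₁ + Δv₂ = 29100 m/s = 29.10 km/s.

Δv_total ≈ 29.1 km/s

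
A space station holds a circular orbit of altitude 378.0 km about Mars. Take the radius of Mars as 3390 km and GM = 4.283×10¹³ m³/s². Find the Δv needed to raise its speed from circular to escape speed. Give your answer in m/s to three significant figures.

r = 3390 + 378.0 = 3768.0 km = 3.7680×10⁶ m.
Circular speed v_c = √(μ/r) = 3371 m/s.
Escape speed v_esc = √(2μ/r) = √2 × v_c = 4768 m/s.
Δv = v_esc − v_c = 1397 m/s.

Δv ≈ 1400 m/s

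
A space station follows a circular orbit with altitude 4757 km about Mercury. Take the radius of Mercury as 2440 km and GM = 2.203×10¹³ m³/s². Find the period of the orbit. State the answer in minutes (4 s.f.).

r = 2440 + 4757 = 7197.0 km = 7.1970×10⁶ m.
Kepler's third law: T = 2π√(r³/μ) = 2π√((7.197×10⁶)³ / 2.203×10¹³).
r³/μ = 1.692×10⁷ s², so T = 2π × 4.114×10³ = 2.585×10⁴ s.
Converting: 2.585×10⁴ s ÷ 60.00 = 430.8 minutes.

T ≈ 430.8 minutes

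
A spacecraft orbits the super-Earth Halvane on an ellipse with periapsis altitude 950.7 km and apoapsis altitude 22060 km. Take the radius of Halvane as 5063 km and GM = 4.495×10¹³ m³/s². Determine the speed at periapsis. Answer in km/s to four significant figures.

r_p = 5063 + 950.7 = 6013.7 km = 6.0137×10⁶ m.
r_a = 5063 + 22060 = 27123 km = 2.7123×10⁷ m.
Semi-major axis a = (r_p + r_a)/2 = 16568 km = 1.657×10⁷ m.
Vis-viva: v² = μ(2/r − 1/a) = 4.495×10¹³ × (3.326×10⁻⁷ − 6.036×10⁻⁸) = 1.224×10⁷ m²/s².
v = 3498 m/s = 3.498 km/s.

v ≈ 3.498 km/s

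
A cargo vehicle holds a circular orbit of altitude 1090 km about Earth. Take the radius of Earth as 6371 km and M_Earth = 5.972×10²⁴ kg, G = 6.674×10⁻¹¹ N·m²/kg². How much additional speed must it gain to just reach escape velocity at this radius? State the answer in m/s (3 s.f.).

Δv ≈ 3030 m/s

μ = GM = 6.674×10⁻¹¹ × 5.972×10²⁴ = 3.986×10¹⁴ m³/s².
r = 6371 + 1090 = 7461.0 km = 7.4610×10⁶ m.
Circular speed v_c = √(μ/r) = 7309 m/s.
Escape speed v_esc = √(2μ/r) = √2 × v_c = 10340 m/s.
Δv = v_esc − v_c = 3027 m/s.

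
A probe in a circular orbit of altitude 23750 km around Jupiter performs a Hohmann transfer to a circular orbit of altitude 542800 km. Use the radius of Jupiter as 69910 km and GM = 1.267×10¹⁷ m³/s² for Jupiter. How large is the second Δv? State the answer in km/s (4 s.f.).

r₁ = 69910 + 23750 = 93660 km = 9.3660×10⁷ m.
r₂ = 69910 + 542800 = 612710 km = 6.1271×10⁸ m.
Transfer ellipse a_t = (r₁ + r₂)/2 = 3.532×10⁸ m.
At r₁: circular v_c1 = √(μ/r₁) = 36780 m/s; transfer-perijove v_p = √[μ(2/r₁ − 1/a_t)] = 48440 m/s.
At r₂: circular v_c2 = √(μ/r₂) = 14380 m/s; transfer-apojove v_a = √[μ(2/r₂ − 1/a_t)] = 7405 m/s.
Δv₂ = v_c2 − v_a = 6975 m/s.
= 6.975 km/s.

Δv ≈ 6.975 km/s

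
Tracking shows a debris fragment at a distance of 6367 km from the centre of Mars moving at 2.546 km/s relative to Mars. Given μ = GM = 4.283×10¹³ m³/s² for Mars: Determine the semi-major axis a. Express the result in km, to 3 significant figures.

r = 6.367×10⁶ m.
Specific orbital energy ε = v²/2 − μ/r = (2546)²/2 − 4.283×10¹³/6.367×10⁶ = -3.486×10⁶ J/kg.
Since ε = −μ/(2a), a = −μ/(2ε) = 6.143×10⁶ m = 6143.5 km.

a ≈ 6140 km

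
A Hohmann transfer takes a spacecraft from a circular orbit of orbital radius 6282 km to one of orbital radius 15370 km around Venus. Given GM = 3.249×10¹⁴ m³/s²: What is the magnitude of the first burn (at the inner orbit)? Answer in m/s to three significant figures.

Δv ≈ 1380 m/s

r₁ = 6282 km = 6.282×10⁶ m.
r₂ = 15370 km = 1.537×10⁷ m.
Transfer ellipse a_t = (r₁ + r₂)/2 = 1.083×10⁷ m.
At r₁: circular v_c1 = √(μ/r₁) = 7192 m/s; transfer-periapsis v_p = √[μ(2/r₁ − 1/a_t)] = 8569 m/s.
Δv₁ = v_p − v_c1 = 1377 m/s.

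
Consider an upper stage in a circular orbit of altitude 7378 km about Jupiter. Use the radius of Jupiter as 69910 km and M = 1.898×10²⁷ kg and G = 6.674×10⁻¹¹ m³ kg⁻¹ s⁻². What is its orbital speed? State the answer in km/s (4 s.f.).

μ = GM = 6.674×10⁻¹¹ × 1.898×10²⁷ = 1.267×10¹⁷ m³/s².
r = 69910 + 7378 = 77288 km = 7.7288×10⁷ m.
For a circular orbit v = √(μ/r) = √(1.267×10¹⁷ / 7.729×10⁷) = √(1.639×10⁹) = 40480 m/s.
That is 40.48 km/s.

v ≈ 40.48 km/s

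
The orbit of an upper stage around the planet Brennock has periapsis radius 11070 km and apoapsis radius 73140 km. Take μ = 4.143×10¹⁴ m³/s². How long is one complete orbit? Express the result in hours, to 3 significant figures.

T ≈ 23.4 hours

Semi-major axis a = (r_p + r_a)/2 = (11070 + 73140)/2 = 42105 km = 4.210×10⁷ m.
By Kepler's third law T = 2π√(a³/μ) = 2π × 1.342×10⁴ = 8.434×10⁴ s.
= 23.43 hours.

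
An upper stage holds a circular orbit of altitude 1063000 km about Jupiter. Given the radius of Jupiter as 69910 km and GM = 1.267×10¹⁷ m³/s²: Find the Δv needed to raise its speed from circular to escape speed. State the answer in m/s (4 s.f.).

r = 69910 + 1063000 = 1132900 km = 1.1329×10⁹ m.
Circular speed v_c = √(μ/r) = 10580 m/s.
Escape speed v_esc = √(2μ/r) = √2 × v_c = 14960 m/s.
Δv = v_esc − v_c = 4380 m/s.

Δv ≈ 4380 m/s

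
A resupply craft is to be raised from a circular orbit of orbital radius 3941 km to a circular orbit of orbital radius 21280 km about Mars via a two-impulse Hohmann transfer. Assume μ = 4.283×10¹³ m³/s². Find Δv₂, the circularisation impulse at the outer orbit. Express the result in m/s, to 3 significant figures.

Δv ≈ 626 m/s

r₁ = 3941 km = 3.941×10⁶ m.
r₂ = 21280 km = 2.128×10⁷ m.
Transfer ellipse a_t = (r₁ + r₂)/2 = 1.261×10⁷ m.
At r₁: circular v_c1 = √(μ/r₁) = 3297 m/s; transfer-periapsis v_p = √[μ(2/r₁ − 1/a_t)] = 4282 m/s.
At r₂: circular v_c2 = √(μ/r₂) = 1419 m/s; transfer-apoapsis v_a = √[μ(2/r₂ − 1/a_t)] = 793.1 m/s.
Δv₂ = v_c2 − v_a = 625.6 m/s.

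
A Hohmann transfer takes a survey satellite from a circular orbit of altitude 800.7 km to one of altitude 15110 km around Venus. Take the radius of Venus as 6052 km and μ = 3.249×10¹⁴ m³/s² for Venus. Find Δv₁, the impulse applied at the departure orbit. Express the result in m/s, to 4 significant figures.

r₁ = 6052 + 800.7 = 6852.7 km = 6.8527×10⁶ m.
r₂ = 6052 + 15110 = 21162 km = 2.1162×10⁷ m.
Transfer ellipse a_t = (r₁ + r₂)/2 = 1.401×10⁷ m.
At r₁: circular v_c1 = √(μ/r₁) = 6886 m/s; transfer-periapsis v_p = √[μ(2/r₁ − 1/a_t)] = 8463 m/s.
Δv₁ = v_p − v_c1 = 1578 m/s.

Δv ≈ 1578 m/s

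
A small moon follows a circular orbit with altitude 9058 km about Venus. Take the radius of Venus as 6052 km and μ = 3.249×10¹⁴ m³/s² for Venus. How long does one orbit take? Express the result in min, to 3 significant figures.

T ≈ 341 min

r = 6052 + 9058 = 15110 km = 1.5110×10⁷ m.
Kepler's third law: T = 2π√(r³/μ) = 2π√((1.511×10⁷)³ / 3.249×10¹⁴).
r³/μ = 1.062×10⁷ s², so T = 2π × 3.259×10³ = 2.047×10⁴ s.
Converting: 2.047×10⁴ s ÷ 60.00 = 341.2 min.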